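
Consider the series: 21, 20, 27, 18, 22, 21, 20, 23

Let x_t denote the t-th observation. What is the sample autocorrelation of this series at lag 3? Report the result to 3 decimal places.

0.085

Mean x̄ = (21 + 20 + 27 + 18 + 22 + 21 + 20 + 23)/8 = 21.5000
Deviations from mean: -0.5000, -1.5000, 5.5000, -3.5000, 0.5000, -0.5000, -1.5000, 1.5000
Σ(x_t−x̄)(x_{t+3}−x̄) = (1.7500) + (-0.7500) + (-2.7500) + (5.2500) + (0.7500) = 4.2500
Denominator Σ(x_t−x̄)² = 50.0000
r_3 = 4.2500 / 50.0000 = 0.085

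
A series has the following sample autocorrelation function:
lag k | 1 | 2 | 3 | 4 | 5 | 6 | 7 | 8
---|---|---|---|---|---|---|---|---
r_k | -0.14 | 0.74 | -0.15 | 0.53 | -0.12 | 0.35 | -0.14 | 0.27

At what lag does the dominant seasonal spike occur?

2

The largest autocorrelation is r_2 = 0.74, with weaker echoes at lags 4 (0.53), 6 (0.35) and 8 (0.27); the remaining lags stay at or below -0.12.
The dominant spike at lag 2 indicates a seasonal period of 2.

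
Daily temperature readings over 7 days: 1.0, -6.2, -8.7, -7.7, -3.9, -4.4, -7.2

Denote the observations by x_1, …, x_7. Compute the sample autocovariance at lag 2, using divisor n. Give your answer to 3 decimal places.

Mean x̄ = (1.0 − 6.2 − 8.7 − 7.7 − 3.9 − 4.4 − 7.2)/7 = -5.3000
Deviations: 6.3000, -0.9000, -3.4000, -2.4000, 1.4000, 0.9000, -1.9000
Σ_{t=1}^{5}(x_t−x̄)(x_{t+2}−x̄) = -28.8400
γ_2 = -28.8400 / 7 = -4.120

-4.120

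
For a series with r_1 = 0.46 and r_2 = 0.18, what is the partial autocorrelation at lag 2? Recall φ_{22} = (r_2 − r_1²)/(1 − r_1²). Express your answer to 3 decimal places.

-0.040

φ_{22} = (r_2 − r_1²) / (1 − r_1²)
r_1² = (0.46)² = 0.2116
Numerator = 0.18 − 0.2116 = -0.0316; denominator = 1 − 0.2116 = 0.7884
φ_{22} = -0.0316 / 0.7884 = -0.040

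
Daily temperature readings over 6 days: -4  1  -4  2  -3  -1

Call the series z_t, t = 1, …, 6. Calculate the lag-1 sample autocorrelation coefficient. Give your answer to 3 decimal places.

-0.813

Mean z̄ = (-4 + 1 − 4 + 2 − 3 − 1)/6 = -1.5000
Numerator Σ_{t=1}^{5}(z_t−z̄)(z_{t+1}−z̄) = -27.2500
Denominator Σ(z_t−z̄)² = 33.5000
r_1 = -27.2500 / 33.5000 = -0.813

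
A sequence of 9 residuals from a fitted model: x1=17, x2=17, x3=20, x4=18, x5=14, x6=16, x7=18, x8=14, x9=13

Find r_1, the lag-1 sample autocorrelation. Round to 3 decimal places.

0.220

Mean x̄ = (17 + 17 + 20 + 18 + 14 + 16 + 18 + 14 + 13)/9 = 16.3333
Numerator Σ_{t=1}^{8}(x_t−x̄)(x_{t+1}−x̄) = 9.2222
Denominator Σ(x_t−x̄)² = 42.0000
r_1 = 9.2222 / 42.0000 = 0.220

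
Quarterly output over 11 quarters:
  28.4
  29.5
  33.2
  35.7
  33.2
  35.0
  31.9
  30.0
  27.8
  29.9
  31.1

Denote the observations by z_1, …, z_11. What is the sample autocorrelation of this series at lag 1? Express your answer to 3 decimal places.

Mean z̄ = (28.4 + 29.5 + 33.2 + 35.7 + 33.2 + 35.0 + 31.9 + 30.0 + 27.8 + 29.9 + 31.1)/11 = 31.4273
Numerator Σ_{t=1}^{10}(z_t−z̄)(z_{t+1}−z̄) = 36.1311
Denominator Σ(z_t−z̄)² = 68.0418
r_1 = 36.1311 / 68.0418 = 0.531

0.531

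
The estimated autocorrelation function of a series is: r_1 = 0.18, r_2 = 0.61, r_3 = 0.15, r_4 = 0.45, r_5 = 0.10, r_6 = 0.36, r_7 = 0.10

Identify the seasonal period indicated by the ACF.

The largest autocorrelation is r_2 = 0.61, with weaker echoes at lags 4 (0.45) and 6 (0.36); the remaining lags stay at or below 0.18.
The dominant spike at lag 2 indicates a seasonal period of 2.

2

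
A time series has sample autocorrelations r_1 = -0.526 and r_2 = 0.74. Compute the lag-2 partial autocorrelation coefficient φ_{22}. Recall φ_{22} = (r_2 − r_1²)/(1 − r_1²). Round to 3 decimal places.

0.641

φ_{22} = (r_2 − r_1²) / (1 − r_1²)
r_1² = (-0.526)² = 0.276676
Numerator = 0.74 − 0.2767 = 0.4633; denominator = 1 − 0.2767 = 0.7233
φ_{22} = 0.4633 / 0.7233 = 0.641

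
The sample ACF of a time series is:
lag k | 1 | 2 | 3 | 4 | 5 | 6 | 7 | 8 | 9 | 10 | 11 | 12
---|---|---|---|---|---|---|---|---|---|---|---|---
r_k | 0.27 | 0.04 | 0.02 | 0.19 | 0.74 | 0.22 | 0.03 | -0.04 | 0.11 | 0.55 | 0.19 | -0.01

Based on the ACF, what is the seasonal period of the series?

The largest autocorrelation is r_5 = 0.74, with a weaker echo at lag 10 (0.55); the remaining lags stay at or below 0.27. The elevated value at lag 1 (0.27), dropping to 0.04 at lag 2, reflects decaying short-term dependence rather than seasonality.
The dominant spike at lag 5 indicates a seasonal period of 5.

5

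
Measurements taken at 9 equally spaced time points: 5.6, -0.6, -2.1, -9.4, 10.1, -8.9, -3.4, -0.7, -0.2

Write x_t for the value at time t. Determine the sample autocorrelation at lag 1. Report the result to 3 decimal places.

Mean x̄ = (5.6 − 0.6 − 2.1 − 9.4 + 10.1 − 8.9 − 3.4 − 0.7 − 0.2)/9 = -1.0667
Numerator Σ_{t=1}^{8}(x_t−x̄)(x_{t+1}−x̄) = -151.5478
Denominator Σ(x_t−x̄)² = 307.5600
r_1 = -151.5478 / 307.5600 = -0.493

-0.493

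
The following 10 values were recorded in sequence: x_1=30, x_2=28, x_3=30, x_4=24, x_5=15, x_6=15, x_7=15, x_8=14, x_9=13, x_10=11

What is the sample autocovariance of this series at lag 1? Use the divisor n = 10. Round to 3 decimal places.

Mean x̄ = (30 + 28 + 30 + 24 + 15 + 15 + 15 + 14 + 13 + 11)/10 = 19.5000
Σ_{t=1}^{9}(x_t−x̄)(x_{t+1}−x̄) = 361.7500
γ_1 = 361.7500 / 10 = 36.175

36.175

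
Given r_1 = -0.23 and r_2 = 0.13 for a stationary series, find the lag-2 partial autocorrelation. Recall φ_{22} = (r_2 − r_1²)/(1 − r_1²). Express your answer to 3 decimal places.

0.081

φ_{22} = (r_2 − r_1²) / (1 − r_1²)
r_1² = (-0.23)² = 0.0529
Numerator = 0.13 − 0.0529 = 0.0771; denominator = 1 − 0.0529 = 0.9471
φ_{22} = 0.0771 / 0.9471 = 0.081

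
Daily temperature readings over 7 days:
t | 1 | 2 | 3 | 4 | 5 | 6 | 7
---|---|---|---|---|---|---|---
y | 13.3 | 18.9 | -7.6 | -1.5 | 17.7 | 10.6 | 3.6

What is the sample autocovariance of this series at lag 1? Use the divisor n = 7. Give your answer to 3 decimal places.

-6.105

Mean ȳ = (13.3 + 18.9 − 7.6 − 1.5 + 17.7 + 10.6 + 3.6)/7 = 7.8571
Σ_{t=1}^{6}(y_t−ȳ)(y_{t+1}−ȳ) = -42.7318
γ_1 = -42.7318 / 7 = -6.105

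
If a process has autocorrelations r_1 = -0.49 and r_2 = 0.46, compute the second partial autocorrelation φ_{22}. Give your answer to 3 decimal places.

0.289

φ_{22} = (r_2 − r_1²) / (1 − r_1²)
r_1² = (-0.49)² = 0.2401
Numerator = 0.46 − 0.2401 = 0.2199; denominator = 1 − 0.2401 = 0.7599
φ_{22} = 0.2199 / 0.7599 = 0.289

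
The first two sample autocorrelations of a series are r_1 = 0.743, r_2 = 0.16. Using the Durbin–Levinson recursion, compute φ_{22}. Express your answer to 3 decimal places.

-0.875

φ_{22} = (r_2 − r_1²) / (1 − r_1²)
r_1² = (0.743)² = 0.552049
Numerator = 0.16 − 0.5520 = -0.3920; denominator = 1 − 0.5520 = 0.4480
φ_{22} = -0.3920 / 0.4480 = -0.875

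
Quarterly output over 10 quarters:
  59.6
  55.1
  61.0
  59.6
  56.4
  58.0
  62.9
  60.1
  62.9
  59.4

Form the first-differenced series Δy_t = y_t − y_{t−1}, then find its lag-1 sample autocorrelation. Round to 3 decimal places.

First differences Δy: -4.5, 5.9, -1.4, -3.2, 1.6, 4.9, -2.8, 2.8, -3.5
Mean of differences = -0.0222
Numerator Σ(Δy_t−Δȳ)(Δy_{t+1}−Δȳ) = -58.7972
Denominator Σ(Δy_t−Δȳ)² = 121.7556
r_1(Δy) = -58.7972 / 121.7556 = -0.483

-0.483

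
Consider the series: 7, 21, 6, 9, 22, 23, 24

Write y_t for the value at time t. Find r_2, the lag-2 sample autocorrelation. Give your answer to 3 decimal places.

Mean ȳ = (7 + 21 + 6 + 9 + 22 + 23 + 24)/7 = 16.0000
Deviations from mean: -9.0000, 5.0000, -10.0000, -7.0000, 6.0000, 7.0000, 8.0000
Σ(y_t−ȳ)(y_{t+2}−ȳ) = (90.0000) + (-35.0000) + (-60.0000) + (-49.0000) + (48.0000) = -6.0000
Denominator Σ(y_t−ȳ)² = 404.0000
r_2 = -6.0000 / 404.0000 = -0.015

-0.015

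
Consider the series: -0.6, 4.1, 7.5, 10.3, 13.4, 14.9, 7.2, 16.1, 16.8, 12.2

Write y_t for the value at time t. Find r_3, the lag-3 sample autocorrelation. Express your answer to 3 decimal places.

Mean ȳ = (-0.6 + 4.1 + 7.5 + 10.3 + 13.4 + 14.9 + 7.2 + 16.1 + 16.8 + 12.2)/10 = 10.1900
Numerator Σ_{t=1}^{7}(y_t−ȳ)(y_{t+3}−ȳ) = 10.3597
Denominator Σ(y_t−ȳ)² = 284.8490
r_3 = 10.3597 / 284.8490 = 0.036

0.036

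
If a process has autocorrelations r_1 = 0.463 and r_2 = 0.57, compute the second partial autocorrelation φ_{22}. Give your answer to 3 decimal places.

0.453

φ_{22} = (r_2 − r_1²) / (1 − r_1²)
r_1² = (0.463)² = 0.214369
Numerator = 0.57 − 0.2144 = 0.3556; denominator = 1 − 0.2144 = 0.7856
φ_{22} = 0.3556 / 0.7856 = 0.453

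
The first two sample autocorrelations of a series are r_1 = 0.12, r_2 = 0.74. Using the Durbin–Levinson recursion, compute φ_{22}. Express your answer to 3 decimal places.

φ_{22} = (r_2 − r_1²) / (1 − r_1²)
r_1² = (0.12)² = 0.0144
Numerator = 0.74 − 0.0144 = 0.7256; denominator = 1 − 0.0144 = 0.9856
φ_{22} = 0.7256 / 0.9856 = 0.736

0.736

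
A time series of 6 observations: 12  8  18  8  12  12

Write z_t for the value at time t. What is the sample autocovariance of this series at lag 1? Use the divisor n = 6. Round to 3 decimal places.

-8.130

Mean z̄ = (12 + 8 + 18 + 8 + 12 + 12)/6 = 11.6667
Σ_{t=1}^{5}(z_t−z̄)(z_{t+1}−z̄) = -48.7778
γ_1 = -48.7778 / 6 = -8.130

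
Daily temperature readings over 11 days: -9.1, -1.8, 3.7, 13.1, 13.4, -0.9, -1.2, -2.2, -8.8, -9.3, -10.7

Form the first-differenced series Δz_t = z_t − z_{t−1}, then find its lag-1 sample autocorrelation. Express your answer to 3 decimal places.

0.247

First differences Δz: 7.3, 5.5, 9.4, 0.3, -14.3, -0.3, -1.0, -6.6, -0.5, -1.4
Mean of differences = -0.1600
Numerator Σ(Δz_t−Δz̄)(Δz_{t+1}−Δz̄) = 104.3444
Denominator Σ(Δz_t−Δz̄)² = 423.0840
r_1(Δz) = 104.3444 / 423.0840 = 0.247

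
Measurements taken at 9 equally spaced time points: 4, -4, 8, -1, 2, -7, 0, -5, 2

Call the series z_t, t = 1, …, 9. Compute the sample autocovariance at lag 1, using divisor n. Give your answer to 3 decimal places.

Mean z̄ = (4 − 4 + 8 − 1 + 2 − 7 + 0 − 5 + 2)/9 = -0.1111
Σ_{t=1}^{8}(z_t−z̄)(z_{t+1}−z̄) = -82.7901
γ_1 = -82.7901 / 9 = -9.199

-9.199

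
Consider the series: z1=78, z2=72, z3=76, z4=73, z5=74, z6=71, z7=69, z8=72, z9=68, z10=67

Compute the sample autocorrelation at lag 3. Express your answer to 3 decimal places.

Mean z̄ = (78 + 72 + 76 + 73 + 74 + 71 + 69 + 72 + 68 + 67)/10 = 72.0000
Σ(z_t−z̄)(z_{t+3}−z̄) = (6.0000) + (0.0000) + (-4.0000) + (-3.0000) + (0.0000) + (4.0000) + (15.0000) = 18.0000
Denominator Σ(z_t−z̄)² = 108.0000
r_3 = 18.0000 / 108.0000 = 0.167

0.167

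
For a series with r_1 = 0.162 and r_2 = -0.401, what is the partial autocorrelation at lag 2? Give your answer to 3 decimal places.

φ_{22} = (r_2 − r_1²) / (1 − r_1²)
r_1² = (0.162)² = 0.026244
Numerator = -0.401 − 0.0262 = -0.4272; denominator = 1 − 0.0262 = 0.9738
φ_{22} = -0.4272 / 0.9738 = -0.439

-0.439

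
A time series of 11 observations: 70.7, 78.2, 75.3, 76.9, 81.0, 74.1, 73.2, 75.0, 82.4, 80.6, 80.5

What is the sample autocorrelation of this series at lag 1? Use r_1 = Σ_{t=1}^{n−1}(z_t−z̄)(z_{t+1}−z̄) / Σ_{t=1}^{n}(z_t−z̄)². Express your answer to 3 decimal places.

Mean z̄ = (70.7 + 78.2 + 75.3 + 76.9 + 81.0 + 74.1 + 73.2 + 75.0 + 82.4 + 80.6 + 80.5)/11 = 77.0818
Numerator Σ_{t=1}^{10}(z_t−z̄)(z_{t+1}−z̄) = 18.1206
Denominator Σ(z_t−z̄)² = 141.1764
r_1 = 18.1206 / 141.1764 = 0.128

0.128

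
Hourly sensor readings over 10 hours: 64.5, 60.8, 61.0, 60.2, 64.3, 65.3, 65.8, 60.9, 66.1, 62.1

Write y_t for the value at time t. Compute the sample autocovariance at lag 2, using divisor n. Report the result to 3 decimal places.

Mean ȳ = (64.5 + 60.8 + 61.0 + 60.2 + 64.3 + 65.3 + 65.8 + 60.9 + 66.1 + 62.1)/10 = 63.1000
Σ_{t=1}^{8}(y_t−ȳ)(y_{t+2}−ȳ) = 3.5300
γ_2 = 3.5300 / 10 = 0.353

0.353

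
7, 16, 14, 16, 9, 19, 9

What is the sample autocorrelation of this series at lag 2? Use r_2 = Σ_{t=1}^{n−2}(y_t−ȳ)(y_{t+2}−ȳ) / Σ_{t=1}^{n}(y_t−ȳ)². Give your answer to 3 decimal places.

0.268

Mean ȳ = (7 + 16 + 14 + 16 + 9 + 19 + 9)/7 = 12.8571
Deviations from mean: -5.8571, 3.1429, 1.1429, 3.1429, -3.8571, 6.1429, -3.8571
Σ(y_t−ȳ)(y_{t+2}−ȳ) = (-6.6939) + (9.8776) + (-4.4082) + (19.3061) + (14.8776) = 32.9592
Denominator Σ(y_t−ȳ)² = 122.8571
r_2 = 32.9592 / 122.8571 = 0.268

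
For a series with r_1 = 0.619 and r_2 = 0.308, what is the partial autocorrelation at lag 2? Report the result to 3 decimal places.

-0.122

φ_{22} = (r_2 − r_1²) / (1 − r_1²)
r_1² = (0.619)² = 0.383161
Numerator = 0.308 − 0.3832 = -0.0752; denominator = 1 − 0.3832 = 0.6168
φ_{22} = -0.0752 / 0.6168 = -0.122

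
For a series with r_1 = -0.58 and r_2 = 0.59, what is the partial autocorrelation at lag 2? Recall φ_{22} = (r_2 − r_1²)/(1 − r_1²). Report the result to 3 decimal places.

0.382

φ_{22} = (r_2 − r_1²) / (1 − r_1²)
r_1² = (-0.58)² = 0.3364
Numerator = 0.59 − 0.3364 = 0.2536; denominator = 1 − 0.3364 = 0.6636
φ_{22} = 0.2536 / 0.6636 = 0.382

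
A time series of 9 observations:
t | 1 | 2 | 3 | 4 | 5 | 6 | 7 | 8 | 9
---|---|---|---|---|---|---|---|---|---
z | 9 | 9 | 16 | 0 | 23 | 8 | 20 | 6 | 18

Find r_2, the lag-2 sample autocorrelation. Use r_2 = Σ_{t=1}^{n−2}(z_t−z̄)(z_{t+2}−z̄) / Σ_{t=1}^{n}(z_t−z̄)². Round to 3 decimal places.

0.610

Mean z̄ = (9 + 9 + 16 + 0 + 23 + 8 + 20 + 6 + 18)/9 = 12.1111
Σ(z_t−z̄)(z_{t+2}−z̄) = (-12.0988) + (37.6790) + (42.3457) + (49.7901) + (85.9012) + (25.1235) + (46.4568) = 275.1975
Denominator Σ(z_t−z̄)² = 450.8889
r_2 = 275.1975 / 450.8889 = 0.610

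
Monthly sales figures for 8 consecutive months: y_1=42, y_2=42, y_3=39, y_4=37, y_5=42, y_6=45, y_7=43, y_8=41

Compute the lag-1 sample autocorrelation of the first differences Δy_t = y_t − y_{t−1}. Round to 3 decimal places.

First differences Δy: 0, -3, -2, 5, 3, -2, -2
Mean of differences = -0.1429
Numerator Σ(Δy_t−Δȳ)(Δy_{t+1}−Δȳ) = 9.1224
Denominator Σ(Δy_t−Δȳ)² = 54.8571
r_1(Δy) = 9.1224 / 54.8571 = 0.166

0.166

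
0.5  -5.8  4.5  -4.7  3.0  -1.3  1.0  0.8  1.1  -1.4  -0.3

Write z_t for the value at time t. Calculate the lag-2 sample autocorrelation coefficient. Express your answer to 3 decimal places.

0.566

Mean z̄ = (0.5 − 5.8 + 4.5 − 4.7 + 3.0 − 1.3 + 1.0 + 0.8 + 1.1 − 1.4 − 0.3)/11 = -0.2364
Numerator Σ_{t=1}^{9}(z_t−z̄)(z_{t+2}−z̄) = 51.6583
Denominator Σ(z_t−z̄)² = 91.2055
r_2 = 51.6583 / 91.2055 = 0.566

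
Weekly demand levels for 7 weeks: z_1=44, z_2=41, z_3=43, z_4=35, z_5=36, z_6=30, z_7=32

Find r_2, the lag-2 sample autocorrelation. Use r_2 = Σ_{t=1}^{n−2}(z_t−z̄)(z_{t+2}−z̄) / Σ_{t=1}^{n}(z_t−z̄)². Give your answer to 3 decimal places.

Mean z̄ = (44 + 41 + 43 + 35 + 36 + 30 + 32)/7 = 37.2857
Deviations from mean: 6.7143, 3.7143, 5.7143, -2.2857, -1.2857, -7.2857, -5.2857
Numerator Σ_{t=1}^{5}(z_t−z̄)(z_{t+2}−z̄) = 45.9796
Denominator Σ(z_t−z̄)² = 179.4286
r_2 = 45.9796 / 179.4286 = 0.256

0.256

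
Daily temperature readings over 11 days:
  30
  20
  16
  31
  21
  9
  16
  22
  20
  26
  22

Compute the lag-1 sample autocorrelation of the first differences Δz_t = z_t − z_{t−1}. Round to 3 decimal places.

-0.189

First differences Δz: -10, -4, 15, -10, -12, 7, 6, -2, 6, -4
Mean of differences = -0.8000
Numerator Σ(Δz_t−Δz̄)(Δz_{t+1}−Δz̄) = -135.8400
Denominator Σ(Δz_t−Δz̄)² = 719.6000
r_1(Δz) = -135.8400 / 719.6000 = -0.189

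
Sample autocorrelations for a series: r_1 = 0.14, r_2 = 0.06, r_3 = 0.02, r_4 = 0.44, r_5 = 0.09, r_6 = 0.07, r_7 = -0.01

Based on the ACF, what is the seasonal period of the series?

The largest autocorrelation is r_4 = 0.44; the remaining lags stay at or below 0.14.
The dominant spike at lag 4 indicates a seasonal period of 4.

4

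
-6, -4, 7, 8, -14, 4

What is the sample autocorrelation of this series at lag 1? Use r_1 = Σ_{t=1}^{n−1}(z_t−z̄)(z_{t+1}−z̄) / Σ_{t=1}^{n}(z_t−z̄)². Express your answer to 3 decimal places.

-0.320

Mean z̄ = (-6 − 4 + 7 + 8 − 14 + 4)/6 = -0.8333
Deviations from mean: -5.1667, -3.1667, 7.8333, 8.8333, -13.1667, 4.8333
Σ(z_t−z̄)(z_{t+1}−z̄) = (16.3611) + (-24.8056) + (69.1944) + (-116.3056) + (-63.6389) = -119.1944
Denominator Σ(z_t−z̄)² = 372.8333
r_1 = -119.1944 / 372.8333 = -0.320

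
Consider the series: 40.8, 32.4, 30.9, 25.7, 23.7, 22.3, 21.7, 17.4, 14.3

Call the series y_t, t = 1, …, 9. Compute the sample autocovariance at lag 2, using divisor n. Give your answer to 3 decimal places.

16.539

Mean ȳ = (40.8 + 32.4 + 30.9 + 25.7 + 23.7 + 22.3 + 21.7 + 17.4 + 14.3)/9 = 25.4667
Σ_{t=1}^{7}(y_t−ȳ)(y_{t+2}−ȳ) = 148.8511
γ_2 = 148.8511 / 9 = 16.539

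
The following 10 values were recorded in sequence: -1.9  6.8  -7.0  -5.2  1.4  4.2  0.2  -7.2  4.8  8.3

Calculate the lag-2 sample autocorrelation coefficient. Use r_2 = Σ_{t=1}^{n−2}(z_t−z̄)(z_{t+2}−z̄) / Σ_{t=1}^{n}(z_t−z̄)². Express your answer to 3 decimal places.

-0.476

Mean z̄ = (-1.9 + 6.8 − 7.0 − 5.2 + 1.4 + 4.2 + 0.2 − 7.2 + 4.8 + 8.3)/10 = 0.4400
Numerator Σ_{t=1}^{8}(z_t−z̄)(z_{t+2}−z̄) = -136.8632
Denominator Σ(z_t−z̄)² = 287.3640
r_2 = -136.8632 / 287.3640 = -0.476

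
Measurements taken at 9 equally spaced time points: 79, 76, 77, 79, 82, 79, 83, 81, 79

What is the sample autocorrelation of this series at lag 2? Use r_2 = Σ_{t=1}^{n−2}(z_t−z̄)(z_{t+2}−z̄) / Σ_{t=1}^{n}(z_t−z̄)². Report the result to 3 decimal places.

Mean z̄ = (79 + 76 + 77 + 79 + 82 + 79 + 83 + 81 + 79)/9 = 79.4444
Numerator Σ_{t=1}^{7}(z_t−z̄)(z_{t+2}−z̄) = 3.3827
Denominator Σ(z_t−z̄)² = 40.2222
r_2 = 3.3827 / 40.2222 = 0.084

0.084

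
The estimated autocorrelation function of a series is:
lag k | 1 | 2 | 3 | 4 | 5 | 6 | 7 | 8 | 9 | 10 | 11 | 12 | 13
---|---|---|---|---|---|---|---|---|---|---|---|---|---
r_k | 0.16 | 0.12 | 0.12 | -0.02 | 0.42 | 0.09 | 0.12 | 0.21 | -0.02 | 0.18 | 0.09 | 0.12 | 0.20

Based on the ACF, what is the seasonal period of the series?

The largest autocorrelation is r_5 = 0.42; the remaining lags stay at or below 0.21.
The dominant spike at lag 5 indicates a seasonal period of 5.

5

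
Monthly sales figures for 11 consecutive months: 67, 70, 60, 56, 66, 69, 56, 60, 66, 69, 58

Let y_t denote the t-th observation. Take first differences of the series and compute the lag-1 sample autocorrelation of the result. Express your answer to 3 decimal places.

First differences Δy: 3, -10, -4, 10, 3, -13, 4, 6, 3, -11
Mean of differences = -0.9000
Numerator Σ(Δy_t−Δȳ)(Δy_{t+1}−Δȳ) = -83.7100
Denominator Σ(Δy_t−Δȳ)² = 576.9000
r_1(Δy) = -83.7100 / 576.9000 = -0.145

-0.145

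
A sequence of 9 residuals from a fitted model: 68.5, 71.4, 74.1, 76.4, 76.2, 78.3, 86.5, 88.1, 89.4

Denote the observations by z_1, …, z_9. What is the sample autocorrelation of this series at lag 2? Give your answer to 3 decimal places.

0.301

Mean z̄ = (68.5 + 71.4 + 74.1 + 76.4 + 76.2 + 78.3 + 86.5 + 88.1 + 89.4)/9 = 78.7667
Numerator Σ_{t=1}^{7}(z_t−z̄)(z_{t+2}−z̄) = 136.4544
Denominator Σ(z_t−z̄)² = 453.8400
r_2 = 136.4544 / 453.8400 = 0.301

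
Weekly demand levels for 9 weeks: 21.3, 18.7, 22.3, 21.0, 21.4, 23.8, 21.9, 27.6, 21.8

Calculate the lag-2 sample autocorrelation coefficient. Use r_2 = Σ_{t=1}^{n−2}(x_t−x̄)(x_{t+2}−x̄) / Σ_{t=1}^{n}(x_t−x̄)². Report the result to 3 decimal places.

0.236

Mean x̄ = (21.3 + 18.7 + 22.3 + 21.0 + 21.4 + 23.8 + 21.9 + 27.6 + 21.8)/9 = 22.2000
Σ(x_t−x̄)(x_{t+2}−x̄) = (-0.0900) + (4.2000) + (-0.0800) + (-1.9200) + (0.2400) + (8.6400) + (0.1200) = 11.1100
Denominator Σ(x_t−x̄)² = 47.1200
r_2 = 11.1100 / 47.1200 = 0.236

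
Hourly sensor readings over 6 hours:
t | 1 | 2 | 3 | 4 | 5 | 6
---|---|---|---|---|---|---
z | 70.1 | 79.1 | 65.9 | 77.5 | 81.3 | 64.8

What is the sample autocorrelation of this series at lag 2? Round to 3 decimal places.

Mean z̄ = (70.1 + 79.1 + 65.9 + 77.5 + 81.3 + 64.8)/6 = 73.1167
Σ(z_t−z̄)(z_{t+2}−z̄) = (21.7703) + (26.2269) + (-59.0564) + (-36.4547) = -47.5139
Denominator Σ(z_t−z̄)² = 252.3283
r_2 = -47.5139 / 252.3283 = -0.188

-0.188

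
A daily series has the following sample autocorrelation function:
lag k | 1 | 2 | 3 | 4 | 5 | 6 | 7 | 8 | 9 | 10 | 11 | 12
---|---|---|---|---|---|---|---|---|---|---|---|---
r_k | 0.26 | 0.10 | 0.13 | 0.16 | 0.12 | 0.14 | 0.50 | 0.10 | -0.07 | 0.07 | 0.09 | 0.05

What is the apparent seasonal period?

7

The largest autocorrelation is r_7 = 0.50; the remaining lags stay at or below 0.26. The elevated value at lag 1 (0.26), dropping to 0.10 at lag 2, reflects decaying short-term dependence rather than seasonality.
The dominant spike at lag 7 indicates a seasonal period of 7.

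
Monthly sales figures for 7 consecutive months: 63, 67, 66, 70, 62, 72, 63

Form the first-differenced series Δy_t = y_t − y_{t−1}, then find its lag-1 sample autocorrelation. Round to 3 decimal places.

-0.755

First differences Δy: 4, -1, 4, -8, 10, -9
Mean of differences = 0.0000
Numerator Σ(Δy_t−Δȳ)(Δy_{t+1}−Δȳ) = -210.0000
Denominator Σ(Δy_t−Δȳ)² = 278.0000
r_1(Δy) = -210.0000 / 278.0000 = -0.755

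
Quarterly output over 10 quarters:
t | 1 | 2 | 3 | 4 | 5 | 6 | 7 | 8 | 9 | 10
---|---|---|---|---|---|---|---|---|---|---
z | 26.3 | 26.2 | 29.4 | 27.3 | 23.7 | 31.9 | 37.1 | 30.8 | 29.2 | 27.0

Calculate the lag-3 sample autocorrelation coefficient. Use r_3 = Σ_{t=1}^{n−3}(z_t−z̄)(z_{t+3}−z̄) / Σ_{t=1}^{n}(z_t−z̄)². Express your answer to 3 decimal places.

Mean z̄ = (26.3 + 26.2 + 29.4 + 27.3 + 23.7 + 31.9 + 37.1 + 30.8 + 29.2 + 27.0)/10 = 28.8900
Numerator Σ_{t=1}^{7}(z_t−z̄)(z_{t+3}−z̄) = -17.9363
Denominator Σ(z_t−z̄)² = 127.4490
r_3 = -17.9363 / 127.4490 = -0.141

-0.141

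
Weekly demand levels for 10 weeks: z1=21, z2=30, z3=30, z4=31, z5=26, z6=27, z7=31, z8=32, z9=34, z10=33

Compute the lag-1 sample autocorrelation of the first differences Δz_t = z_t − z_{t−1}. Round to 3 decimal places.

-0.080

First differences Δz: 9, 0, 1, -5, 1, 4, 1, 2, -1
Mean of differences = 1.3333
Numerator Σ(Δz_t−Δz̄)(Δz_{t+1}−Δz̄) = -9.1111
Denominator Σ(Δz_t−Δz̄)² = 114.0000
r_1(Δz) = -9.1111 / 114.0000 = -0.080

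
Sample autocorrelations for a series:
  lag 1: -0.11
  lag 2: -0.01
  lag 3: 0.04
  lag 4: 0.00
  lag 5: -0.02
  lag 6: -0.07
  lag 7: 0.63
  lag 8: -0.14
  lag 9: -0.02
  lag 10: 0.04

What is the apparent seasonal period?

7

The largest autocorrelation is r_7 = 0.63; the remaining lags stay at or below 0.04.
The dominant spike at lag 7 indicates a seasonal period of 7.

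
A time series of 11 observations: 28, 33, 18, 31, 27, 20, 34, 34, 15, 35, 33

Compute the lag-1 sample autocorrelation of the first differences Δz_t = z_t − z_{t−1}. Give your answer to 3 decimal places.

-0.564

First differences Δz: 5, -15, 13, -4, -7, 14, 0, -19, 20, -2
Mean of differences = 0.5000
Numerator Σ(Δz_t−Δz̄)(Δz_{t+1}−Δz̄) = -813.2500
Denominator Σ(Δz_t−Δz̄)² = 1442.5000
r_1(Δz) = -813.2500 / 1442.5000 = -0.564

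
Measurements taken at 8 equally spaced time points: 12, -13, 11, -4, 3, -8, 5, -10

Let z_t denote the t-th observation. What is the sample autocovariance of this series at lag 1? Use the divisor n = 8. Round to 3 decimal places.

-59.031

Mean z̄ = (12 − 13 + 11 − 4 + 3 − 8 + 5 − 10)/8 = -0.5000
Σ_{t=1}^{7}(z_t−z̄)(z_{t+1}−z̄) = -472.2500
γ_1 = -472.2500 / 8 = -59.031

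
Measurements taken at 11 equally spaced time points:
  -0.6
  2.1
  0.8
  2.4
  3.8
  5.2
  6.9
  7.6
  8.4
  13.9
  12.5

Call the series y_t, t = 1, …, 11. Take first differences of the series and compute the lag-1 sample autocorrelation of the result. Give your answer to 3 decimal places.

-0.514

First differences Δy: 2.7, -1.3, 1.6, 1.4, 1.4, 1.7, 0.7, 0.8, 5.5, -1.4
Mean of differences = 1.3100
Numerator Σ(Δy_t−Δȳ)(Δy_{t+1}−Δȳ) = -17.7341
Denominator Σ(Δy_t−Δȳ)² = 34.5290
r_1(Δy) = -17.7341 / 34.5290 = -0.514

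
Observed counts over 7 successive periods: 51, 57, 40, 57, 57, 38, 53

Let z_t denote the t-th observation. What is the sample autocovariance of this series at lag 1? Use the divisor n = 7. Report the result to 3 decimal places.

Mean z̄ = (51 + 57 + 40 + 57 + 57 + 38 + 53)/7 = 50.4286
Σ_{t=1}^{6}(z_t−z̄)(z_{t+1}−z̄) = -203.7551
γ_1 = -203.7551 / 7 = -29.108

-29.108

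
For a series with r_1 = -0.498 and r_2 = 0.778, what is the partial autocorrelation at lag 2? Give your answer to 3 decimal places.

φ_{22} = (r_2 − r_1²) / (1 − r_1²)
r_1² = (-0.498)² = 0.248004
Numerator = 0.778 − 0.2480 = 0.5300; denominator = 1 − 0.2480 = 0.7520
φ_{22} = 0.5300 / 0.7520 = 0.705

0.705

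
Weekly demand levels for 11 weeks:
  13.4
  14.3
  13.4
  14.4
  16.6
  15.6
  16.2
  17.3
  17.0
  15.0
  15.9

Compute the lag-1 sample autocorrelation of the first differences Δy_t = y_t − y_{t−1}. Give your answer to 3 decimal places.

-0.239

First differences Δy: 0.9, -0.9, 1.0, 2.2, -1.0, 0.6, 1.1, -0.3, -2.0, 0.9
Mean of differences = 0.2500
Numerator Σ(Δy_t−Δȳ)(Δy_{t+1}−Δȳ) = -3.4175
Denominator Σ(Δy_t−Δȳ)² = 14.3050
r_1(Δy) = -3.4175 / 14.3050 = -0.239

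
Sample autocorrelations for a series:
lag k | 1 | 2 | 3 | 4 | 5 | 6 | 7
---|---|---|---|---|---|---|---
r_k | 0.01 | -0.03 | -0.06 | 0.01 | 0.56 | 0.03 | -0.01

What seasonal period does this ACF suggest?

The largest autocorrelation is r_5 = 0.56; the remaining lags stay at or below 0.03.
The dominant spike at lag 5 indicates a seasonal period of 5.

5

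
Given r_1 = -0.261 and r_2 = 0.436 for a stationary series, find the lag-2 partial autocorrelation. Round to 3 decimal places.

φ_{22} = (r_2 − r_1²) / (1 − r_1²)
r_1² = (-0.261)² = 0.068121
Numerator = 0.436 − 0.0681 = 0.3679; denominator = 1 − 0.0681 = 0.9319
φ_{22} = 0.3679 / 0.9319 = 0.395

0.395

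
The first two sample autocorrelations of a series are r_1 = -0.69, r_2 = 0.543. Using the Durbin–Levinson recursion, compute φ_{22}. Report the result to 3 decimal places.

φ_{22} = (r_2 − r_1²) / (1 − r_1²)
r_1² = (-0.69)² = 0.4761
Numerator = 0.543 − 0.4761 = 0.0669; denominator = 1 − 0.4761 = 0.5239
φ_{22} = 0.0669 / 0.5239 = 0.128

0.128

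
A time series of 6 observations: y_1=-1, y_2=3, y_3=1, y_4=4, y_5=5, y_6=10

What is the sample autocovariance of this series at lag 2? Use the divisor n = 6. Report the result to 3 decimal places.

1.796

Mean ȳ = (-1 + 3 + 1 + 4 + 5 + 10)/6 = 3.6667
Deviations: -4.6667, -0.6667, -2.6667, 0.3333, 1.3333, 6.3333
Σ_{t=1}^{4}(y_t−ȳ)(y_{t+2}−ȳ) = 10.7778
γ_2 = 10.7778 / 6 = 1.796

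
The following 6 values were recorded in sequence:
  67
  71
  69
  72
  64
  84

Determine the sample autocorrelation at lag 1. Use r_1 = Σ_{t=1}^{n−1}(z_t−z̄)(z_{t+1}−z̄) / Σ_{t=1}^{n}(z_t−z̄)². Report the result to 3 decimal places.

-0.413

Mean z̄ = (67 + 71 + 69 + 72 + 64 + 84)/6 = 71.1667
Deviations from mean: -4.1667, -0.1667, -2.1667, 0.8333, -7.1667, 12.8333
Σ(z_t−z̄)(z_{t+1}−z̄) = (0.6944) + (0.3611) + (-1.8056) + (-5.9722) + (-91.9722) = -98.6944
Denominator Σ(z_t−z̄)² = 238.8333
r_1 = -98.6944 / 238.8333 = -0.413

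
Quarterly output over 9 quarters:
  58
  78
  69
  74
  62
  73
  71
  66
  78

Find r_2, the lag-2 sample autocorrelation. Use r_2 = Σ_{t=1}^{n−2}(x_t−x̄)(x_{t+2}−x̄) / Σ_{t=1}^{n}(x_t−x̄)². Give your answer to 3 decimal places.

0.137

Mean x̄ = (58 + 78 + 69 + 74 + 62 + 73 + 71 + 66 + 78)/9 = 69.8889
Σ(x_t−x̄)(x_{t+2}−x̄) = (10.5679) + (33.3457) + (7.0123) + (12.7901) + (-8.7654) + (-12.0988) + (9.0123) = 51.8642
Denominator Σ(x_t−x̄)² = 378.8889
r_2 = 51.8642 / 378.8889 = 0.137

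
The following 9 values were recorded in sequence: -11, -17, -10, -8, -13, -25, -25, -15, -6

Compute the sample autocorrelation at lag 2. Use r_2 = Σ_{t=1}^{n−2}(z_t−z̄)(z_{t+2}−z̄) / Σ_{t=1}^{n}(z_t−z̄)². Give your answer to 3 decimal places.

-0.429

Mean z̄ = (-11 − 17 − 10 − 8 − 13 − 25 − 25 − 15 − 6)/9 = -14.4444
Numerator Σ_{t=1}^{7}(z_t−z̄)(z_{t+2}−z̄) = -161.2840
Denominator Σ(z_t−z̄)² = 376.2222
r_2 = -161.2840 / 376.2222 = -0.429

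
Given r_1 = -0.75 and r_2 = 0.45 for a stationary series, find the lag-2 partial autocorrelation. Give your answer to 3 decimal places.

φ_{22} = (r_2 − r_1²) / (1 − r_1²)
r_1² = (-0.75)² = 0.5625
Numerator = 0.45 − 0.5625 = -0.1125; denominator = 1 − 0.5625 = 0.4375
φ_{22} = -0.1125 / 0.4375 = -0.257

-0.257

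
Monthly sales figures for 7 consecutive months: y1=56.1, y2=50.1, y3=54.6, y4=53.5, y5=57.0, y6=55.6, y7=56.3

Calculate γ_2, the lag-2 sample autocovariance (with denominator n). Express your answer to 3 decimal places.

1.100

Mean ȳ = (56.1 + 50.1 + 54.6 + 53.5 + 57.0 + 55.6 + 56.3)/7 = 54.7429
Deviations: 1.3571, -4.6429, -0.1429, -1.2429, 2.2571, 0.8571, 1.5571
Σ_{t=1}^{5}(y_t−ȳ)(y_{t+2}−ȳ) = 7.7035
γ_2 = 7.7035 / 7 = 1.100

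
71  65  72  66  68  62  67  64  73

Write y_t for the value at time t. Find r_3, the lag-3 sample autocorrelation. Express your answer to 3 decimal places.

Mean ȳ = (71 + 65 + 72 + 66 + 68 + 62 + 67 + 64 + 73)/9 = 67.5556
Numerator Σ_{t=1}^{6}(y_t−ȳ)(y_{t+3}−ȳ) = -62.1481
Denominator Σ(y_t−ȳ)² = 114.2222
r_3 = -62.1481 / 114.2222 = -0.544

-0.544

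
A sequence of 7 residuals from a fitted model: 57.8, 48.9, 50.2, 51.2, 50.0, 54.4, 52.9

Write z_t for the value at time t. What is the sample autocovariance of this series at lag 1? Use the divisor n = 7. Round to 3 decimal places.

-1.569

Mean z̄ = (57.8 + 48.9 + 50.2 + 51.2 + 50.0 + 54.4 + 52.9)/7 = 52.2000
Σ_{t=1}^{6}(z_t−z̄)(z_{t+1}−z̄) = -10.9800
γ_1 = -10.9800 / 7 = -1.569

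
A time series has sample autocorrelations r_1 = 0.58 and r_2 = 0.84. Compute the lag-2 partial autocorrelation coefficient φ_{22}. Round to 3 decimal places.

φ_{22} = (r_2 − r_1²) / (1 − r_1²)
r_1² = (0.58)² = 0.3364
Numerator = 0.84 − 0.3364 = 0.5036; denominator = 1 − 0.3364 = 0.6636
φ_{22} = 0.5036 / 0.6636 = 0.759

0.759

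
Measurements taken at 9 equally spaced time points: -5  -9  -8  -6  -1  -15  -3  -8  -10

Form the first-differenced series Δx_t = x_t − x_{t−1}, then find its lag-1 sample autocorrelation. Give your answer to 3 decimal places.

-0.679

First differences Δx: -4, 1, 2, 5, -14, 12, -5, -2
Mean of differences = -0.6250
Numerator Σ(Δx_t−Δx̄)(Δx_{t+1}−Δx̄) = -279.7656
Denominator Σ(Δx_t−Δx̄)² = 411.8750
r_1(Δx) = -279.7656 / 411.8750 = -0.679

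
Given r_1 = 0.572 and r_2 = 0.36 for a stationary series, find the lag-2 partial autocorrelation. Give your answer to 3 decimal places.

φ_{22} = (r_2 − r_1²) / (1 − r_1²)
r_1² = (0.572)² = 0.327184
Numerator = 0.36 − 0.3272 = 0.0328; denominator = 1 − 0.3272 = 0.6728
φ_{22} = 0.0328 / 0.6728 = 0.049

0.049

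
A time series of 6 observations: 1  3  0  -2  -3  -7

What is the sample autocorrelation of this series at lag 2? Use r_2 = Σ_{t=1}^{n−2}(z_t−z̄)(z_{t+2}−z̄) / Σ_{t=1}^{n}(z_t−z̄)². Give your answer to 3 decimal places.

Mean z̄ = (1 + 3 + 0 − 2 − 3 − 7)/6 = -1.3333
Deviations from mean: 2.3333, 4.3333, 1.3333, -0.6667, -1.6667, -5.6667
Numerator Σ_{t=1}^{4}(z_t−z̄)(z_{t+2}−z̄) = 1.7778
Denominator Σ(z_t−z̄)² = 61.3333
r_2 = 1.7778 / 61.3333 = 0.029

0.029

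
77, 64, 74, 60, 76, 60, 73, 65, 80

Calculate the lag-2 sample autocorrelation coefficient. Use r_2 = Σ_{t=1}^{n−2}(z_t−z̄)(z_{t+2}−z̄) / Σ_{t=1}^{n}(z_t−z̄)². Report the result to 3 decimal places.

0.657

Mean z̄ = (77 + 64 + 74 + 60 + 76 + 60 + 73 + 65 + 80)/9 = 69.8889
Σ(z_t−z̄)(z_{t+2}−z̄) = (29.2346) + (58.2346) + (25.1235) + (97.7901) + (19.0123) + (48.3457) + (31.4568) = 309.1975
Denominator Σ(z_t−z̄)² = 470.8889
r_2 = 309.1975 / 470.8889 = 0.657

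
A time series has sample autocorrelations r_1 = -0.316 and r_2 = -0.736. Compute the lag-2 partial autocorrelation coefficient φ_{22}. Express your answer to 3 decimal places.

-0.929

φ_{22} = (r_2 − r_1²) / (1 − r_1²)
r_1² = (-0.316)² = 0.099856
Numerator = -0.736 − 0.0999 = -0.8359; denominator = 1 − 0.0999 = 0.9001
φ_{22} = -0.8359 / 0.9001 = -0.929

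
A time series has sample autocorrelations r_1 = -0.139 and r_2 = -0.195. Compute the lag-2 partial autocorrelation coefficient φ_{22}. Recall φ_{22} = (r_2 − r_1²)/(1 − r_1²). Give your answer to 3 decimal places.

-0.219

φ_{22} = (r_2 − r_1²) / (1 − r_1²)
r_1² = (-0.139)² = 0.019321
Numerator = -0.195 − 0.0193 = -0.2143; denominator = 1 − 0.0193 = 0.9807
φ_{22} = -0.2143 / 0.9807 = -0.219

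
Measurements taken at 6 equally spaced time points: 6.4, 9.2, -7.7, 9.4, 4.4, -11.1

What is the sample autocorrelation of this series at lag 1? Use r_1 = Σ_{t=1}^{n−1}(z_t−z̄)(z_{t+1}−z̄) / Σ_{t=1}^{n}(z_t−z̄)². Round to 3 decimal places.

Mean z̄ = (6.4 + 9.2 − 7.7 + 9.4 + 4.4 − 11.1)/6 = 1.7667
Deviations from mean: 4.6333, 7.4333, -9.4667, 7.6333, 2.6333, -12.8667
Numerator Σ_{t=1}^{5}(z_t−z̄)(z_{t+1}−z̄) = -121.9711
Denominator Σ(z_t−z̄)² = 397.0933
r_1 = -121.9711 / 397.0933 = -0.307

-0.307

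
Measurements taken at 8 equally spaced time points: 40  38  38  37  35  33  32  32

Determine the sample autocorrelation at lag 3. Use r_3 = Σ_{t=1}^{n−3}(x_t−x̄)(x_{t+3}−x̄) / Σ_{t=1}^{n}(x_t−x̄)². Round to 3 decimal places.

-0.067

Mean x̄ = (40 + 38 + 38 + 37 + 35 + 33 + 32 + 32)/8 = 35.6250
Deviations from mean: 4.3750, 2.3750, 2.3750, 1.3750, -0.6250, -2.6250, -3.6250, -3.6250
Σ(x_t−x̄)(x_{t+3}−x̄) = (6.0156) + (-1.4844) + (-6.2344) + (-4.9844) + (2.2656) = -4.4219
Denominator Σ(x_t−x̄)² = 65.8750
r_3 = -4.4219 / 65.8750 = -0.067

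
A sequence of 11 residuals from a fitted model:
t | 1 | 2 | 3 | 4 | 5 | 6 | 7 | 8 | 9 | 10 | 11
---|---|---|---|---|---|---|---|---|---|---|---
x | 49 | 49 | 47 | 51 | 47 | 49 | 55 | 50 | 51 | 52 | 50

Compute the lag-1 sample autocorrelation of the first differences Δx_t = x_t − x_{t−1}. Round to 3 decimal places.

First differences Δx: 0, -2, 4, -4, 2, 6, -5, 1, 1, -2
Mean of differences = 0.1000
Numerator Σ(Δx_t−Δx̄)(Δx_{t+1}−Δx̄) = -56.3100
Denominator Σ(Δx_t−Δx̄)² = 106.9000
r_1(Δx) = -56.3100 / 106.9000 = -0.527

-0.527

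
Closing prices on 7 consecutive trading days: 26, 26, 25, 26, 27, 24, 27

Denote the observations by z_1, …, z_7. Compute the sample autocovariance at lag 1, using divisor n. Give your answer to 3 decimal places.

-0.615

Mean z̄ = (26 + 26 + 25 + 26 + 27 + 24 + 27)/7 = 25.8571
Σ_{t=1}^{6}(z_t−z̄)(z_{t+1}−z̄) = -4.3061
γ_1 = -4.3061 / 7 = -0.615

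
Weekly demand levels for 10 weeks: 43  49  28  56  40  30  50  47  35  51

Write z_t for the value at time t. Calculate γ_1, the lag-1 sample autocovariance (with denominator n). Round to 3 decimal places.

Mean z̄ = (43 + 49 + 28 + 56 + 40 + 30 + 50 + 47 + 35 + 51)/10 = 42.9000
Σ_{t=1}^{9}(z_t−z̄)(z_{t+1}−z̄) = -444.9100
γ_1 = -444.9100 / 10 = -44.491

-44.491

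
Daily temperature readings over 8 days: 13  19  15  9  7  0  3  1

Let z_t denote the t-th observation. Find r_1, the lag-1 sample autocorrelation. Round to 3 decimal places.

0.656

Mean z̄ = (13 + 19 + 15 + 9 + 7 + 0 + 3 + 1)/8 = 8.3750
Σ(z_t−z̄)(z_{t+1}−z̄) = (49.1406) + (70.3906) + (4.1406) + (-0.8594) + (11.5156) + (45.0156) + (39.6406) = 218.9844
Denominator Σ(z_t−z̄)² = 333.8750
r_1 = 218.9844 / 333.8750 = 0.656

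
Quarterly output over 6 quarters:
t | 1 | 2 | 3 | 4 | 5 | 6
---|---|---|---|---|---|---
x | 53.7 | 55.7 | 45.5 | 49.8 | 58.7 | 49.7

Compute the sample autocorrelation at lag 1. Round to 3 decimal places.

Mean x̄ = (53.7 + 55.7 + 45.5 + 49.8 + 58.7 + 49.7)/6 = 52.1833
Deviations from mean: 1.5167, 3.5167, -6.6833, -2.3833, 6.5167, -2.4833
Numerator Σ_{t=1}^{5}(x_t−x̄)(x_{t+1}−x̄) = -33.9553
Denominator Σ(x_t−x̄)² = 113.6483
r_1 = -33.9553 / 113.6483 = -0.299

-0.299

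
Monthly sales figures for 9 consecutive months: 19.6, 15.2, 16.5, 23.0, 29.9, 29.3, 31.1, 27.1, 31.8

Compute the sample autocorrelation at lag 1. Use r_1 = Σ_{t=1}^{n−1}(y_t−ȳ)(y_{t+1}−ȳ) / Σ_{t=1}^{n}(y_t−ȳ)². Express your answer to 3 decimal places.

0.655

Mean ȳ = (19.6 + 15.2 + 16.5 + 23.0 + 29.9 + 29.3 + 31.1 + 27.1 + 31.8)/9 = 24.8333
Numerator Σ_{t=1}^{8}(y_t−ȳ)(y_{t+1}−ȳ) = 217.2989
Denominator Σ(y_t−ȳ)² = 331.5600
r_1 = 217.2989 / 331.5600 = 0.655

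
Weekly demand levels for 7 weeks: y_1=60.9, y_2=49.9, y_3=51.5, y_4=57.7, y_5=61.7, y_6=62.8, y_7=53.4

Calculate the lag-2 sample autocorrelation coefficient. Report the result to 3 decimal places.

Mean ȳ = (60.9 + 49.9 + 51.5 + 57.7 + 61.7 + 62.8 + 53.4)/7 = 56.8429
Σ(y_t−ȳ)(y_{t+2}−ȳ) = (-21.6767) + (-5.9510) + (-25.9510) + (5.1061) + (-16.7224) = -65.1951
Denominator Σ(y_t−ȳ)² = 164.8771
r_2 = -65.1951 / 164.8771 = -0.395

-0.395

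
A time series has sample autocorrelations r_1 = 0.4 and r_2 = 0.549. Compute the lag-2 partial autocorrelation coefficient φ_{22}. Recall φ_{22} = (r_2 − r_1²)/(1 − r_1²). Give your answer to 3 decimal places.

φ_{22} = (r_2 − r_1²) / (1 − r_1²)
r_1² = (0.4)² = 0.16
Numerator = 0.549 − 0.1600 = 0.3890; denominator = 1 − 0.1600 = 0.8400
φ_{22} = 0.3890 / 0.8400 = 0.463

0.463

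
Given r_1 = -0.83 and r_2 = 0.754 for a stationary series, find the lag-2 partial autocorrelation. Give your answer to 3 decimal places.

φ_{22} = (r_2 − r_1²) / (1 − r_1²)
r_1² = (-0.83)² = 0.6889
Numerator = 0.754 − 0.6889 = 0.0651; denominator = 1 − 0.6889 = 0.3111
φ_{22} = 0.0651 / 0.3111 = 0.209

0.209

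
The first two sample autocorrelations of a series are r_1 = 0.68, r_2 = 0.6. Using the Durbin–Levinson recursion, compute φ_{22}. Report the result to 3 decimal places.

φ_{22} = (r_2 − r_1²) / (1 − r_1²)
r_1² = (0.68)² = 0.4624
Numerator = 0.6 − 0.4624 = 0.1376; denominator = 1 − 0.4624 = 0.5376
φ_{22} = 0.1376 / 0.5376 = 0.256

0.256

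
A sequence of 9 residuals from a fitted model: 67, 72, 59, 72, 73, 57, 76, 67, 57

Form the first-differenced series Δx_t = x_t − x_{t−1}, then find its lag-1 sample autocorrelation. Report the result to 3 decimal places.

First differences Δx: 5, -13, 13, 1, -16, 19, -9, -10
Mean of differences = -1.2500
Numerator Σ(Δx_t−Δx̄)(Δx_{t+1}−Δx̄) = -629.8125
Denominator Σ(Δx_t−Δx̄)² = 1149.5000
r_1(Δx) = -629.8125 / 1149.5000 = -0.548

-0.548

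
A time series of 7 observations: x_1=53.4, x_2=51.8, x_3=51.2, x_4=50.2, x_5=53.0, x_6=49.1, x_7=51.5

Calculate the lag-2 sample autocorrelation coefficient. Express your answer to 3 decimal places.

Mean x̄ = (53.4 + 51.8 + 51.2 + 50.2 + 53.0 + 49.1 + 51.5)/7 = 51.4571
Deviations from mean: 1.9429, 0.3429, -0.2571, -1.2571, 1.5429, -2.3571, 0.0429
Σ(x_t−x̄)(x_{t+2}−x̄) = (-0.4996) + (-0.4310) + (-0.3967) + (2.9633) + (0.0661) = 1.7020
Denominator Σ(x_t−x̄)² = 13.4771
r_2 = 1.7020 / 13.4771 = 0.126

0.126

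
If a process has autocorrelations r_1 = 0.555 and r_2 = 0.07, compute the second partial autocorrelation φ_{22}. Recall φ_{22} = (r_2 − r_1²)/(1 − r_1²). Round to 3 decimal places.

-0.344

φ_{22} = (r_2 − r_1²) / (1 − r_1²)
r_1² = (0.555)² = 0.308025
Numerator = 0.07 − 0.3080 = -0.2380; denominator = 1 − 0.3080 = 0.6920
φ_{22} = -0.2380 / 0.6920 = -0.344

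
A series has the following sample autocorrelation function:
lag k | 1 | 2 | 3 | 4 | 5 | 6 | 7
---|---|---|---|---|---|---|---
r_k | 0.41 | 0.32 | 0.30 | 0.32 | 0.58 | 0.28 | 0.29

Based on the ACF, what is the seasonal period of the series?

The largest autocorrelation is r_5 = 0.58; the remaining lags stay at or below 0.41. The elevated value at lag 1 (0.41), dropping to 0.32 at lag 2, reflects decaying short-term dependence rather than seasonality.
The dominant spike at lag 5 indicates a seasonal period of 5.

5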